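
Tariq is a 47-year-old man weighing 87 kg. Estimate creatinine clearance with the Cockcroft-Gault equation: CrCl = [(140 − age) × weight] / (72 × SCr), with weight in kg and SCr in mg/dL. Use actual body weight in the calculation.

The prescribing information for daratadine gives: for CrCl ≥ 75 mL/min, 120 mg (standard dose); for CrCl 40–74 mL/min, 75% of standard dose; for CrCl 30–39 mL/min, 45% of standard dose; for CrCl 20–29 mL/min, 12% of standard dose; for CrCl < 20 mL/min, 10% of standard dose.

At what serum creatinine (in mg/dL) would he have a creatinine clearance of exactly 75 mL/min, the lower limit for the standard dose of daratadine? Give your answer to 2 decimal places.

Standard dose requires CrCl ≥ 75 mL/min.
Set (140 − 47) × 87 / (72 × SCr) = 75
SCr = (140 − 47) × 87 / (72 × 75) = 1.498 mg/dL

1.50 mg/dL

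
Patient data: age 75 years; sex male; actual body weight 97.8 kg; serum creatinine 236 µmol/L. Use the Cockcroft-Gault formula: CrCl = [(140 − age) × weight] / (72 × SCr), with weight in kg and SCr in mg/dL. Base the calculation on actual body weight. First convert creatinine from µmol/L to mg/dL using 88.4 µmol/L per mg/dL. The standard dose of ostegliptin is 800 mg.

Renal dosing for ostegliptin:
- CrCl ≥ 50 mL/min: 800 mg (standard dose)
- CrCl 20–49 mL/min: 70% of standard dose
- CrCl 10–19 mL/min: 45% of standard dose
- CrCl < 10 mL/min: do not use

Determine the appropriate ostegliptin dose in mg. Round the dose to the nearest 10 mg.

560 mg

SCr = 236 / 88.4 = 2.67 mg/dL
CrCl = (140 − 75) × 97.8 / (72 × 2.67) = 6357.0 / 192.24 ≈ 33.1 mL/min
CrCl ≈ 33 mL/min → bracket 20–49 mL/min.
70% of 800 mg = 560 mg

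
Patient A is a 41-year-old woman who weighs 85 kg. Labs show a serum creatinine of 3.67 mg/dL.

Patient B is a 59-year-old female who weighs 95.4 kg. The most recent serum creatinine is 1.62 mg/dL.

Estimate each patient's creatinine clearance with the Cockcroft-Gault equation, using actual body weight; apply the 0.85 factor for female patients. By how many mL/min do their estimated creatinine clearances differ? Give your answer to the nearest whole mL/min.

29 mL/min

Patient A: CrCl = (140 − 41) × 85 / (72 × 3.67) × 0.85 = 8415.0 / 264.24 × 0.85 ≈ 27.1 mL/min
Patient B: CrCl = (140 − 59) × 95.4 / (72 × 1.62) × 0.85 = 7727.4 / 116.64 × 0.85 ≈ 56.3 mL/min
|27.1 − 56.3| = 29.2 mL/min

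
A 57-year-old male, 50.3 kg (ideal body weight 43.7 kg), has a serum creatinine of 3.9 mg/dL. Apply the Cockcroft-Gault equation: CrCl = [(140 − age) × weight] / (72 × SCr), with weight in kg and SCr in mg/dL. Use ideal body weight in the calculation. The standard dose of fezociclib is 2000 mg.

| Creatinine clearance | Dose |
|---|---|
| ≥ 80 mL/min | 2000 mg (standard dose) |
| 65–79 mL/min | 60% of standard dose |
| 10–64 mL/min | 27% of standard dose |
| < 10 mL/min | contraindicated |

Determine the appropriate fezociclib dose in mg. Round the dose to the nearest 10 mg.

540 mg

CrCl = (140 − 57) × 43.7 / (72 × 3.9) = 3627.1 / 280.80 ≈ 12.9 mL/min
CrCl ≈ 13 mL/min → bracket 10–64 mL/min.
27% of 2000 mg = 540 mg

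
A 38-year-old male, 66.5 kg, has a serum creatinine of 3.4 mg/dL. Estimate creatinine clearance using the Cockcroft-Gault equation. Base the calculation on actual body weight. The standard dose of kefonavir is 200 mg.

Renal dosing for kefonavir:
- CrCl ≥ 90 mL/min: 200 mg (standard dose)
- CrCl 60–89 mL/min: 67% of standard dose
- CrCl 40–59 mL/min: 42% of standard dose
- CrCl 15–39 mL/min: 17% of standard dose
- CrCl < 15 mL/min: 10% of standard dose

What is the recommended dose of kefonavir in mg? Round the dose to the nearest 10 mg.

30 mg

CrCl = (140 − 38) × 66.5 / (72 × 3.4) = 6783.0 / 244.80 ≈ 27.7 mL/min
CrCl ≈ 28 mL/min → bracket 15–39 mL/min.
17% of 200 mg = 34 mg → 30 mg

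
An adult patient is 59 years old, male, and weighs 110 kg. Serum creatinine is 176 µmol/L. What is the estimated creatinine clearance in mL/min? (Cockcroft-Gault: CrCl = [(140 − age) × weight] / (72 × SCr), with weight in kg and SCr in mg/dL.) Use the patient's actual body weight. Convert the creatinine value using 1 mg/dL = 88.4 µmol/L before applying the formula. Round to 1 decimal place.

62.2 mL/min

SCr = 176 / 88.4 = 1.991 mg/dL
CrCl = (140 − 59) × 110 / (72 × 1.991) = 8910.0 / 143.35 ≈ 62.2 mL/min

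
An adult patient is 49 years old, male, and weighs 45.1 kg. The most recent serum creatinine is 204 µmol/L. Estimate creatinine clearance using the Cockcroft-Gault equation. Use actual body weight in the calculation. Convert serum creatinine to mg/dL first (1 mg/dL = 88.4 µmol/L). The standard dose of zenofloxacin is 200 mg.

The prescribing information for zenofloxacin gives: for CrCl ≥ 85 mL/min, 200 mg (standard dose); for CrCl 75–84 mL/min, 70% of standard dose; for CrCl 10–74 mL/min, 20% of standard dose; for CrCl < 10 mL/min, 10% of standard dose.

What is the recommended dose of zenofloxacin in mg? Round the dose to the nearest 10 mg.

40 mg

SCr = 204 / 88.4 = 2.308 mg/dL
CrCl = (140 − 49) × 45.1 / (72 × 2.308) = 4104.1 / 166.18 ≈ 24.7 mL/min
CrCl ≈ 25 mL/min → bracket 10–74 mL/min.
20% of 200 mg = 40 mg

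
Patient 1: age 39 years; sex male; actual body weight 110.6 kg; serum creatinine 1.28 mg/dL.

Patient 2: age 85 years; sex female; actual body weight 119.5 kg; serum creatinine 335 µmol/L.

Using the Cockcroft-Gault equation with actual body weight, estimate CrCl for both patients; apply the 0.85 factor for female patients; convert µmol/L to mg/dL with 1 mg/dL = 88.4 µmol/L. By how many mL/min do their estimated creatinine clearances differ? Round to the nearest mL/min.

101 mL/min

Patient 1: CrCl = (140 − 39) × 110.6 / (72 × 1.28) = 11170.6 / 92.16 ≈ 121.2 mL/min
Patient 2: SCr = 335 / 88.4 = 3.79 mg/dL
Patient 2: CrCl = (140 − 85) × 119.5 / (72 × 3.79) × 0.85 = 6572.5 / 272.88 × 0.85 ≈ 20.5 mL/min
|121.2 − 20.5| = 100.7 mL/min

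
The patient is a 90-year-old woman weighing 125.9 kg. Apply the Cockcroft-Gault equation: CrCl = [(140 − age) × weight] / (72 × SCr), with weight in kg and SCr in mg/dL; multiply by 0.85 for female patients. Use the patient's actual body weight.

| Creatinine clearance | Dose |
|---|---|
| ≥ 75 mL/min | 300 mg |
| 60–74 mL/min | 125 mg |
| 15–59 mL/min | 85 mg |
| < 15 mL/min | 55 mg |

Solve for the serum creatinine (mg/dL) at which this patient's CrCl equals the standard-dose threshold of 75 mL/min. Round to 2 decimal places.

Standard dose requires CrCl ≥ 75 mL/min.
Set (140 − 90) × 125.9 × 0.85 / (72 × SCr) = 75
SCr = (140 − 90) × 125.9 × 0.85 / (72 × 75) = 0.991 mg/dL

0.99 mg/dL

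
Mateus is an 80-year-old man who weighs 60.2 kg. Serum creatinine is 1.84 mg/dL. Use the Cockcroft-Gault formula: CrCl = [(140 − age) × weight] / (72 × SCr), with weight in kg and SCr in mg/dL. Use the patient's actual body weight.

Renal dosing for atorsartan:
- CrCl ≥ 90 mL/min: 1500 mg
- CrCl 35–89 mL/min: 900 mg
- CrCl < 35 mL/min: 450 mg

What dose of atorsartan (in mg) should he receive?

450 mg

CrCl = (140 − 80) × 60.2 / (72 × 1.84) = 3612.0 / 132.48 ≈ 27.3 mL/min
CrCl ≈ 27 mL/min → bracket < 35 mL/min.
Dose for this bracket: 450 mg.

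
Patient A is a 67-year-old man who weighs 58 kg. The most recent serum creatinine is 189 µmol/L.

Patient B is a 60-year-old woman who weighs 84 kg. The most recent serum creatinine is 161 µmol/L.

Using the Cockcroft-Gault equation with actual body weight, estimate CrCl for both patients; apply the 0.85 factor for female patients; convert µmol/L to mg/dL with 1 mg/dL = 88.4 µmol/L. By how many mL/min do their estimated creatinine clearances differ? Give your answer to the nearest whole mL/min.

16 mL/min

Patient A: SCr = 189 / 88.4 = 2.138 mg/dL
Patient A: CrCl = (140 − 67) × 58 / (72 × 2.138) = 4234.0 / 153.94 ≈ 27.5 mL/min
Patient B: SCr = 161 / 88.4 = 1.821 mg/dL
Patient B: CrCl = (140 − 60) × 84 / (72 × 1.821) × 0.85 = 6720.0 / 131.11 × 0.85 ≈ 43.6 mL/min
|27.5 − 43.6| = 16.1 mL/min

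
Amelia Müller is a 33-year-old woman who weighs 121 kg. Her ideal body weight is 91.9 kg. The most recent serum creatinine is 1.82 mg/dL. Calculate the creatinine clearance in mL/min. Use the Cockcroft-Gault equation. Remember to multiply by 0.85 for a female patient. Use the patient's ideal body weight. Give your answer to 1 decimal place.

63.8 mL/min

CrCl = (140 − 33) × 91.9 / (72 × 1.82) × 0.85 = 9833.3 / 131.04 × 0.85 ≈ 63.8 mL/min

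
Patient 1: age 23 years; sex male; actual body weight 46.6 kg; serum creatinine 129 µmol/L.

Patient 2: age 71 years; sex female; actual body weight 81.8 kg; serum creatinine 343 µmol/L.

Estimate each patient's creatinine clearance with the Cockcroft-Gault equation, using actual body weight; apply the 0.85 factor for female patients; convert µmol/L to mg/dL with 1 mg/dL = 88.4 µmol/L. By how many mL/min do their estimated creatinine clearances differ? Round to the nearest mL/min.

35 mL/min

Patient 1: SCr = 129 / 88.4 = 1.459 mg/dL
Patient 1: CrCl = (140 − 23) × 46.6 / (72 × 1.459) = 5452.2 / 105.05 ≈ 51.9 mL/min
Patient 2: SCr = 343 / 88.4 = 3.88 mg/dL
Patient 2: CrCl = (140 − 71) × 81.8 / (72 × 3.88) × 0.85 = 5644.2 / 279.36 × 0.85 ≈ 17.2 mL/min
|51.9 − 17.2| = 34.7 mL/min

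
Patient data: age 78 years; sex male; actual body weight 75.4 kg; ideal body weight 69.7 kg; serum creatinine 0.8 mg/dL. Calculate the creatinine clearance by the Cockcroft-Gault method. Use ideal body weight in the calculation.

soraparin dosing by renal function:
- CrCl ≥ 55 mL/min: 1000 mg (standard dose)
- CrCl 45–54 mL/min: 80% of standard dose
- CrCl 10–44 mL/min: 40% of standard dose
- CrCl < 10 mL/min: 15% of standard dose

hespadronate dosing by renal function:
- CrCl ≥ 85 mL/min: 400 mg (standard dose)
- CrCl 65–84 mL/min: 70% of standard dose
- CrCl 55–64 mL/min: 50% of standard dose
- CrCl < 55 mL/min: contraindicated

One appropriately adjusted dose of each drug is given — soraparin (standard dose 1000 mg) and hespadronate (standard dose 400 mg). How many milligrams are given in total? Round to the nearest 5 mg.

1280 mg

CrCl = (140 − 78) × 69.7 / (72 × 0.8) = 4321.4 / 57.60 ≈ 75.0 mL/min
CrCl ≈ 75 mL/min.
soraparin: ≥ 55 mL/min → 100% of 1000 mg = 1000 mg.
hespadronate: 65–84 mL/min → 70% of 400 mg = 280 mg.
Total = 1000 + 280 = 1280 mg.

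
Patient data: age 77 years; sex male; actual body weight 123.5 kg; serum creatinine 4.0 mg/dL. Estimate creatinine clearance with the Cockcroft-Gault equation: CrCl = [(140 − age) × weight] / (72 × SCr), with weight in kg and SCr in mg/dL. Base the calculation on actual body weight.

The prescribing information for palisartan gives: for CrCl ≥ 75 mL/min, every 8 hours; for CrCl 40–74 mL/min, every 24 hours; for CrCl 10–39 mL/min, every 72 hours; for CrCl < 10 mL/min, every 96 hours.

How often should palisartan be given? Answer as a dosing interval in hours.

CrCl = (140 − 77) × 123.5 / (72 × 4) = 7780.5 / 288.00 ≈ 27.0 mL/min
CrCl ≈ 27 mL/min → bracket 10–39 mL/min → every 72 hours.

every 72 hours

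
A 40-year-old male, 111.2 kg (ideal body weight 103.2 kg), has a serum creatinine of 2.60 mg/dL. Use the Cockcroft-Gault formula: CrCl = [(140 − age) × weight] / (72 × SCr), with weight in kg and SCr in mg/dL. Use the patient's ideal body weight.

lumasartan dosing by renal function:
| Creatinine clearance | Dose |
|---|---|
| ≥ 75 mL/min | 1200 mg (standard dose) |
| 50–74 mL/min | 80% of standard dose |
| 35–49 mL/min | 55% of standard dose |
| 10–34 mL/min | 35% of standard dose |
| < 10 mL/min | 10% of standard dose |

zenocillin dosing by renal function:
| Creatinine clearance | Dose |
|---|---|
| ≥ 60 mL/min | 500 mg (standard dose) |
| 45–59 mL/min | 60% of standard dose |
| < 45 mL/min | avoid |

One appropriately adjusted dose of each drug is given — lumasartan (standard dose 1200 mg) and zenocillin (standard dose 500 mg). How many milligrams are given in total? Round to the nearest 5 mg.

1260 mg

CrCl = (140 − 40) × 103.2 / (72 × 2.6) = 10320.0 / 187.20 ≈ 55.1 mL/min
CrCl ≈ 55 mL/min.
lumasartan: 50–74 mL/min → 80% of 1200 mg = 960 mg.
zenocillin: 45–59 mL/min → 60% of 500 mg = 300 mg.
Total = 960 + 300 = 1260 mg.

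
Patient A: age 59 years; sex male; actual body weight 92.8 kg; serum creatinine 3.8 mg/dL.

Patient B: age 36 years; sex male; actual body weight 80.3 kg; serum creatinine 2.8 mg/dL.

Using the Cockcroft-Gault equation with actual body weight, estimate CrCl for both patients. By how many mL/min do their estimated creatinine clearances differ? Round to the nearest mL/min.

14 mL/min

Patient A: CrCl = (140 − 59) × 92.8 / (72 × 3.8) = 7516.8 / 273.60 ≈ 27.5 mL/min
Patient B: CrCl = (140 − 36) × 80.3 / (72 × 2.8) = 8351.2 / 201.60 ≈ 41.4 mL/min
|27.5 − 41.4| = 13.9 mL/min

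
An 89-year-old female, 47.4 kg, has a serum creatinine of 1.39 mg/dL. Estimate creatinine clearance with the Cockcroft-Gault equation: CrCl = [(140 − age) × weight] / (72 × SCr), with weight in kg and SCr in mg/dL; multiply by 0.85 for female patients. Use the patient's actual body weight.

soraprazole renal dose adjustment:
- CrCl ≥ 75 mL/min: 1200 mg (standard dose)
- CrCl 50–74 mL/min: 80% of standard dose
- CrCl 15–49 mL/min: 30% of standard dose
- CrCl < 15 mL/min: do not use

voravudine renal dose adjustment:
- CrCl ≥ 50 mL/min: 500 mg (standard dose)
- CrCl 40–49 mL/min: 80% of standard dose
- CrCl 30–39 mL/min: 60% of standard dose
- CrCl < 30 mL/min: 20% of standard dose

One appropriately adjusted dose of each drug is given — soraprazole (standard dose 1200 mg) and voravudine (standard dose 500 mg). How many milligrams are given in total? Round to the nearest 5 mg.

CrCl = (140 − 89) × 47.4 / (72 × 1.39) × 0.85 = 2417.4 / 100.08 × 0.85 ≈ 20.5 mL/min
CrCl ≈ 21 mL/min.
soraprazole: 15–49 mL/min → 30% of 1200 mg = 360 mg.
voravudine: < 30 mL/min → 20% of 500 mg = 100 mg.
Total = 360 + 100 = 460 mg.

460 mg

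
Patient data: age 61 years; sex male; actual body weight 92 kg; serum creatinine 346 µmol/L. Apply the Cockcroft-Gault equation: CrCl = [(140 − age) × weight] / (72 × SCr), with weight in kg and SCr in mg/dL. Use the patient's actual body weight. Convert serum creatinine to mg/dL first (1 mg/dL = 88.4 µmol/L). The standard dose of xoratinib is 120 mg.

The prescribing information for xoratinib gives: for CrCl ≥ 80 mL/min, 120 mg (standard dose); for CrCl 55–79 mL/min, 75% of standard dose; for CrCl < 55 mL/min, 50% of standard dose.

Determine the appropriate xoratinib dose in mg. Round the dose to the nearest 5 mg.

60 mg

SCr = 346 / 88.4 = 3.914 mg/dL
CrCl = (140 − 61) × 92 / (72 × 3.914) = 7268.0 / 281.81 ≈ 25.8 mL/min
CrCl ≈ 26 mL/min → bracket < 55 mL/min.
50% of 120 mg = 60 mg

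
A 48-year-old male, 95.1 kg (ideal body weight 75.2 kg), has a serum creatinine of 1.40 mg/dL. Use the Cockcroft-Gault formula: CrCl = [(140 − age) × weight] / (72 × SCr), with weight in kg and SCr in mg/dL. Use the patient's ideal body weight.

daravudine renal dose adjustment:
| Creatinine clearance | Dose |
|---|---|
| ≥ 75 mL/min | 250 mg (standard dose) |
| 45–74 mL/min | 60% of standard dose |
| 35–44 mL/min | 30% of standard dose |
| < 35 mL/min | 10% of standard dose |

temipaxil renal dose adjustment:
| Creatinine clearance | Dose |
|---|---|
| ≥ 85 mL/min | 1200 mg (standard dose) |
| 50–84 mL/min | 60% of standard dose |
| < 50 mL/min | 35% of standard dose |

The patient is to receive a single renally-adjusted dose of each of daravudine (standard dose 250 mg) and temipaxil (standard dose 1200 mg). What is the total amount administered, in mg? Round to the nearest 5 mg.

CrCl = (140 − 48) × 75.2 / (72 × 1.4) = 6918.4 / 100.80 ≈ 68.6 mL/min
CrCl ≈ 69 mL/min.
daravudine: 45–74 mL/min → 60% of 250 mg = 150 mg.
temipaxil: 50–84 mL/min → 60% of 1200 mg = 720 mg.
Total = 150 + 720 = 870 mg.

870 mg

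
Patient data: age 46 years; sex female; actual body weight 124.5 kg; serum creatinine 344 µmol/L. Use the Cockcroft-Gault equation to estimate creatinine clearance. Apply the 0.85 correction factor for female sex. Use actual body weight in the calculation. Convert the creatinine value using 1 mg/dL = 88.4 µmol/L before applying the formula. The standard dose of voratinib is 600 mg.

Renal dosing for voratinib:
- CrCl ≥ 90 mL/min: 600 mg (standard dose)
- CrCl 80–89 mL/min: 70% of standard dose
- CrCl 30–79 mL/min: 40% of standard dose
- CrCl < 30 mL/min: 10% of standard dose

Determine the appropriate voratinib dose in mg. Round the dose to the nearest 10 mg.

SCr = 344 / 88.4 = 3.891 mg/dL
CrCl = (140 − 46) × 124.5 / (72 × 3.891) × 0.85 = 11703.0 / 280.15 × 0.85 ≈ 35.5 mL/min
CrCl ≈ 36 mL/min → bracket 30–79 mL/min.
40% of 600 mg = 240 mg

240 mg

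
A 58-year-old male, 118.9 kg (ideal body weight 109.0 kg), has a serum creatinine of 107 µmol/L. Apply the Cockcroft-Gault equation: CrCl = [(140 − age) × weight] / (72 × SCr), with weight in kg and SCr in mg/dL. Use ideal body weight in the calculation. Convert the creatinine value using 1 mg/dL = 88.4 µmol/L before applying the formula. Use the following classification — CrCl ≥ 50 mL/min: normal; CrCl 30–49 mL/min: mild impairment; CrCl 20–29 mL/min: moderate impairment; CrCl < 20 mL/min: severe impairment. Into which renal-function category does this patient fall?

SCr = 107 / 88.4 = 1.21 mg/dL
CrCl = (140 − 58) × 109 / (72 × 1.21) = 8938.0 / 87.12 ≈ 102.6 mL/min
103 mL/min falls in the 'normal' range.

normal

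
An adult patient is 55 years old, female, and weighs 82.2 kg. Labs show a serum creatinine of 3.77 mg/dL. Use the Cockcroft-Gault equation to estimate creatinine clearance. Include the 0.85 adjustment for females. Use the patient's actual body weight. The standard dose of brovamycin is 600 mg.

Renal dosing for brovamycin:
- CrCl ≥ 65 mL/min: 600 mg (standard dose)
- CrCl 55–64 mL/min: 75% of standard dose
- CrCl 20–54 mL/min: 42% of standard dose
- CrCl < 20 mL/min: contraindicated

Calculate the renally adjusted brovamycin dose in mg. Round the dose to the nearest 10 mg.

CrCl = (140 − 55) × 82.2 / (72 × 3.77) × 0.85 = 6987.0 / 271.44 × 0.85 ≈ 21.9 mL/min
CrCl ≈ 22 mL/min → bracket 20–54 mL/min.
42% of 600 mg = 252 mg → 250 mg

250 mg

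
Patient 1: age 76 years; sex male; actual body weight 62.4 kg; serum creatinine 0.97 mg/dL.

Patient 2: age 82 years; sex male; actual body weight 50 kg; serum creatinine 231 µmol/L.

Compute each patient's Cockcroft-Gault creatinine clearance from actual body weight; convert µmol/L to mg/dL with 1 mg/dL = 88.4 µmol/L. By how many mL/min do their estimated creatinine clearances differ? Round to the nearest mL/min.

42 mL/min

Patient 1: CrCl = (140 − 76) × 62.4 / (72 × 0.97) = 3993.6 / 69.84 ≈ 57.2 mL/min
Patient 2: SCr = 231 / 88.4 = 2.613 mg/dL
Patient 2: CrCl = (140 − 82) × 50 / (72 × 2.613) = 2900.0 / 188.14 ≈ 15.4 mL/min
|57.2 − 15.4| = 41.8 mL/min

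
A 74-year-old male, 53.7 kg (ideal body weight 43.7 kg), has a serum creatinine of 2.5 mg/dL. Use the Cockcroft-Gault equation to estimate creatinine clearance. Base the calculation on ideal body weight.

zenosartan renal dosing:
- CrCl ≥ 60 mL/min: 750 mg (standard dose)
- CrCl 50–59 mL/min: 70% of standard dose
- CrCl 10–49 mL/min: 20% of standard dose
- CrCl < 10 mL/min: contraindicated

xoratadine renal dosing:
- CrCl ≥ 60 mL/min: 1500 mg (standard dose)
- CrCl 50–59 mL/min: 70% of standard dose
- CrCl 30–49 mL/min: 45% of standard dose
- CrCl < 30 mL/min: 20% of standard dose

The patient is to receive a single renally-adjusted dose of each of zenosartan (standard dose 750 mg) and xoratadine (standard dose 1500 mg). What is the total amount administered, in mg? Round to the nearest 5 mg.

450 mg

CrCl = (140 − 74) × 43.7 / (72 × 2.5) = 2884.2 / 180.00 ≈ 16.0 mL/min
CrCl ≈ 16 mL/min.
zenosartan: 10–49 mL/min → 20% of 750 mg = 150 mg.
xoratadine: < 30 mL/min → 20% of 1500 mg = 300 mg.
Total = 150 + 300 = 450 mg.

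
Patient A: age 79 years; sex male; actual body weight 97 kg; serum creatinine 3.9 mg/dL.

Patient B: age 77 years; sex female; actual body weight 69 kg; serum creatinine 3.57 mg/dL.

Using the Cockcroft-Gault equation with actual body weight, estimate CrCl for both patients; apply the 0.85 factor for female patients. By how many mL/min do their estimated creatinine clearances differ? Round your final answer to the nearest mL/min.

7 mL/min

Patient A: CrCl = (140 − 79) × 97 / (72 × 3.9) = 5917.0 / 280.80 ≈ 21.1 mL/min
Patient B: CrCl = (140 − 77) × 69 / (72 × 3.57) × 0.85 = 4347.0 / 257.04 × 0.85 ≈ 14.4 mL/min
|21.1 − 14.4| = 6.7 mL/min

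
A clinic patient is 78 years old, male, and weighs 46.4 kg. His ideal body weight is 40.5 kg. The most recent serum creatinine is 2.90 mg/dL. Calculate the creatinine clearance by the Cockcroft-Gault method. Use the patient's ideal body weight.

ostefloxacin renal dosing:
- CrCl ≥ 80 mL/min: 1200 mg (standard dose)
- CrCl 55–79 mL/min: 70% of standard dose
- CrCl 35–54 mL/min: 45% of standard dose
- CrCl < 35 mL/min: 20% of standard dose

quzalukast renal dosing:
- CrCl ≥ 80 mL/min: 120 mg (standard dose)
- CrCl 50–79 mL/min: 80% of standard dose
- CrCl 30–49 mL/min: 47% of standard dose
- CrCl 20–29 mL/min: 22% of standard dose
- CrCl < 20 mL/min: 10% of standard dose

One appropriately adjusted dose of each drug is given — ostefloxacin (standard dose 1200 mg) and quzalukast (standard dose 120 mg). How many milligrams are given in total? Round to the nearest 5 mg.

CrCl = (140 − 78) × 40.5 / (72 × 2.9) = 2511.0 / 208.80 ≈ 12.0 mL/min
CrCl ≈ 12 mL/min.
ostefloxacin: < 35 mL/min → 20% of 1200 mg = 240 mg.
quzalukast: < 20 mL/min → 10% of 120 mg = 12 mg.
Total = 240 + 12 = 252 mg.

250 mg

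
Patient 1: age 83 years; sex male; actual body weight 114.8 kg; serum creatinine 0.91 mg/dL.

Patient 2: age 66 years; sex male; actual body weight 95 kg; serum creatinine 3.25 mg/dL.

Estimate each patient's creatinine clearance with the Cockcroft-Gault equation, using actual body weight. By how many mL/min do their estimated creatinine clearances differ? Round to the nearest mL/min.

Patient 1: CrCl = (140 − 83) × 114.8 / (72 × 0.91) = 6543.6 / 65.52 ≈ 99.9 mL/min
Patient 2: CrCl = (140 − 66) × 95 / (72 × 3.25) = 7030.0 / 234.00 ≈ 30.0 mL/min
|99.9 − 30.0| = 69.9 mL/min

70 mL/min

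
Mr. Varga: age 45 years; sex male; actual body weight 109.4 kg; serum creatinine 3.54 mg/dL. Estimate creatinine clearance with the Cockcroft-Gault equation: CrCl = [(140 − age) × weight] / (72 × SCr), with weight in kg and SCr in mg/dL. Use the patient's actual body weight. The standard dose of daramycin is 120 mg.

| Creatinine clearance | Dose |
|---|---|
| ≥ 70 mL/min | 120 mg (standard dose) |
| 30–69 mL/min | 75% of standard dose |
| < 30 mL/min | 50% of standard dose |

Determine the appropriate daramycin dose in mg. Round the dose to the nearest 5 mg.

90 mg

CrCl = (140 − 45) × 109.4 / (72 × 3.54) = 10393.0 / 254.88 ≈ 40.8 mL/min
CrCl ≈ 41 mL/min → bracket 30–69 mL/min.
75% of 120 mg = 90 mg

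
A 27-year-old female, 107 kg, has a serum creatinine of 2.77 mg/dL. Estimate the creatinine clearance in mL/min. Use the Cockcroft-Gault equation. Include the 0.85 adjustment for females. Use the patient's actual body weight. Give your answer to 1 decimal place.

51.5 mL/min

CrCl = (140 − 27) × 107 / (72 × 2.77) × 0.85 = 12091.0 / 199.44 × 0.85 ≈ 51.5 mL/min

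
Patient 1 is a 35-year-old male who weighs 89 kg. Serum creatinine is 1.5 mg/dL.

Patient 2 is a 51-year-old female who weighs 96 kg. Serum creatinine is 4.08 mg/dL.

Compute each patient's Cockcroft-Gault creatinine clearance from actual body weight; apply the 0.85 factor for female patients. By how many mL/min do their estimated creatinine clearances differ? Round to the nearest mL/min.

62 mL/min

Patient 1: CrCl = (140 − 35) × 89 / (72 × 1.5) = 9345.0 / 108.00 ≈ 86.5 mL/min
Patient 2: CrCl = (140 − 51) × 96 / (72 × 4.08) × 0.85 = 8544.0 / 293.76 × 0.85 ≈ 24.7 mL/min
|86.5 − 24.7| = 61.8 mL/min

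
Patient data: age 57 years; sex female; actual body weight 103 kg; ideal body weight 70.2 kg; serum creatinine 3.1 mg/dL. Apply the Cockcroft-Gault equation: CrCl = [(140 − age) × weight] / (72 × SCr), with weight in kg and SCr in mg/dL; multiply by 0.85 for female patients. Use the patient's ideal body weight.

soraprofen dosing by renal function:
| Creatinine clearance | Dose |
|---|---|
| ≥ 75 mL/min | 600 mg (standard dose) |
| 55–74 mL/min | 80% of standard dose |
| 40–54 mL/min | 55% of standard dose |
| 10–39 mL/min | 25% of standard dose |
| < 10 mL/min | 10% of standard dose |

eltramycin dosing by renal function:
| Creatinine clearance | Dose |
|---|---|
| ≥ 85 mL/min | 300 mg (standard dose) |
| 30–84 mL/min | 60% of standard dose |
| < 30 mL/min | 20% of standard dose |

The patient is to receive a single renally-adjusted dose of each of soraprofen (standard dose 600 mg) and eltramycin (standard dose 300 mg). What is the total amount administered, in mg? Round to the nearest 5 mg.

CrCl = (140 − 57) × 70.2 / (72 × 3.1) × 0.85 = 5826.6 / 223.20 × 0.85 ≈ 22.2 mL/min
CrCl ≈ 22 mL/min.
soraprofen: 10–39 mL/min → 25% of 600 mg = 150 mg.
eltramycin: < 30 mL/min → 20% of 300 mg = 60 mg.
Total = 150 + 60 = 210 mg.

210 mg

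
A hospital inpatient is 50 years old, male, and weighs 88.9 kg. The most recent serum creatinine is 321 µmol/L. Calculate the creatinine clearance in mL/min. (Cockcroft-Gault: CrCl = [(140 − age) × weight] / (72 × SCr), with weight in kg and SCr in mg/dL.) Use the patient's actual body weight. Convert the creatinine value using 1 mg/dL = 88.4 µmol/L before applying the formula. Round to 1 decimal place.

30.6 mL/min

SCr = 321 / 88.4 = 3.631 mg/dL
CrCl = (140 − 50) × 88.9 / (72 × 3.631) = 8001.0 / 261.43 ≈ 30.6 mL/min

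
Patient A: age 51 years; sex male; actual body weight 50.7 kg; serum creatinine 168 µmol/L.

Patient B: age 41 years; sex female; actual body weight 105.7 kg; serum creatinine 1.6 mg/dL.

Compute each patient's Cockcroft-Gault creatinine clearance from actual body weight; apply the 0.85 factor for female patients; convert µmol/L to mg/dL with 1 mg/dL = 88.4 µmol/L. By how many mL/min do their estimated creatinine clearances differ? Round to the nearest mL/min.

44 mL/min

Patient A: SCr = 168 / 88.4 = 1.9 mg/dL
Patient A: CrCl = (140 − 51) × 50.7 / (72 × 1.9) = 4512.3 / 136.80 ≈ 33.0 mL/min
Patient B: CrCl = (140 − 41) × 105.7 / (72 × 1.6) × 0.85 = 10464.3 / 115.20 × 0.85 ≈ 77.2 mL/min
|33.0 − 77.2| = 44.2 mL/min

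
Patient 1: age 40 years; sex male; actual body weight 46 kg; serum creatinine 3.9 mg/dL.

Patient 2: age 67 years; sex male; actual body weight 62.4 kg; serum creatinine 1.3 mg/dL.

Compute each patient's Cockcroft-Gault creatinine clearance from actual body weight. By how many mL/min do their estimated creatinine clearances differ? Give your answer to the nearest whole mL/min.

Patient 1: CrCl = (140 − 40) × 46 / (72 × 3.9) = 4600.0 / 280.80 ≈ 16.4 mL/min
Patient 2: CrCl = (140 − 67) × 62.4 / (72 × 1.3) = 4555.2 / 93.60 ≈ 48.7 mL/min
|16.4 − 48.7| = 32.3 mL/min

32 mL/min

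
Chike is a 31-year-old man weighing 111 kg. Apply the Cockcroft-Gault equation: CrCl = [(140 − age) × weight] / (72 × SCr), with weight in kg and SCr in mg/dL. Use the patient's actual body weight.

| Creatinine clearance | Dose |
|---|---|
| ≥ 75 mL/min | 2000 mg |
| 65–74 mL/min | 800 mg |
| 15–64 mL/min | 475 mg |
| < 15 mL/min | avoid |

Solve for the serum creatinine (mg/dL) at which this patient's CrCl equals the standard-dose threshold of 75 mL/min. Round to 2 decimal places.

Standard dose requires CrCl ≥ 75 mL/min.
Set (140 − 31) × 111 / (72 × SCr) = 75
SCr = (140 − 31) × 111 / (72 × 75) = 2.241 mg/dL

2.24 mg/dL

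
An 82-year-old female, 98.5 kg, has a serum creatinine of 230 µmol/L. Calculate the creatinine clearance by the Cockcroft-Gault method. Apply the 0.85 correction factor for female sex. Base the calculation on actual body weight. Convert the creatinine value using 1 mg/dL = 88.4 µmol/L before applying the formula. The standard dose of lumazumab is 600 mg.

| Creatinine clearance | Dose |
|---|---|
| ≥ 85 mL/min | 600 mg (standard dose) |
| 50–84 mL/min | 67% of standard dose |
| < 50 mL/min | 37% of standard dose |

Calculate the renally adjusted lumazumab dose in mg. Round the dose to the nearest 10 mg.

SCr = 230 / 88.4 = 2.602 mg/dL
CrCl = (140 − 82) × 98.5 / (72 × 2.602) × 0.85 = 5713.0 / 187.34 × 0.85 ≈ 25.9 mL/min
CrCl ≈ 26 mL/min → bracket < 50 mL/min.
37% of 600 mg = 222 mg → 220 mg

220 mg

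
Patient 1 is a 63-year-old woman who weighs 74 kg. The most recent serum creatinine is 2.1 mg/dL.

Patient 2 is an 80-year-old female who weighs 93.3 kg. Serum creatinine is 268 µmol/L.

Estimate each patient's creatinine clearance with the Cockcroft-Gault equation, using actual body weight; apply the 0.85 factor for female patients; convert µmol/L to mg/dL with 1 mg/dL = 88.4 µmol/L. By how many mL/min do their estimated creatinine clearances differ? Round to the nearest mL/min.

Patient 1: CrCl = (140 − 63) × 74 / (72 × 2.1) × 0.85 = 5698.0 / 151.20 × 0.85 ≈ 32.0 mL/min
Patient 2: SCr = 268 / 88.4 = 3.032 mg/dL
Patient 2: CrCl = (140 − 80) × 93.3 / (72 × 3.032) × 0.85 = 5598.0 / 218.30 × 0.85 ≈ 21.8 mL/min
|32.0 − 21.8| = 10.2 mL/min

10 mL/min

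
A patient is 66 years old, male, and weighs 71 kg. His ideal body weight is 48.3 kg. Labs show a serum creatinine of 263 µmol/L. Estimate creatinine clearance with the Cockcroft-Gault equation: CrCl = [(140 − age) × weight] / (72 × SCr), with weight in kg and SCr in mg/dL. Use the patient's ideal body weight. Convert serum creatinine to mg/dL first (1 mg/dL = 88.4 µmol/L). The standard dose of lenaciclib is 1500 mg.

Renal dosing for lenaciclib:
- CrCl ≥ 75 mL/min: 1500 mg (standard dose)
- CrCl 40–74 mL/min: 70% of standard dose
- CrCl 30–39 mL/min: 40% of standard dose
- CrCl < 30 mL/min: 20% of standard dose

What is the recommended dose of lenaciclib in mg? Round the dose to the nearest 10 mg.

SCr = 263 / 88.4 = 2.975 mg/dL
CrCl = (140 − 66) × 48.3 / (72 × 2.975) = 3574.2 / 214.20 ≈ 16.7 mL/min
CrCl ≈ 17 mL/min → bracket < 30 mL/min.
20% of 1500 mg = 300 mg

300 mg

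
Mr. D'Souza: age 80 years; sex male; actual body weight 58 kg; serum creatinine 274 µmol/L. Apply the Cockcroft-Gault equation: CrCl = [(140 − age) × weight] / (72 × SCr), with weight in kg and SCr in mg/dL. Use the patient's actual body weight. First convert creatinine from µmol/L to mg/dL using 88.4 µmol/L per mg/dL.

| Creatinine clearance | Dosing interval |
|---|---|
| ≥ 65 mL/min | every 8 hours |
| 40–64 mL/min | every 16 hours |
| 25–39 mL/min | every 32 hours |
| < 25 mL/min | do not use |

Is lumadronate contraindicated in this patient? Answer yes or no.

yes

SCr = 274 / 88.4 = 3.1 mg/dL
CrCl = (140 − 80) × 58 / (72 × 3.1) = 3480.0 / 223.20 ≈ 15.6 mL/min
CrCl ≈ 16 mL/min, which is < 25 mL/min.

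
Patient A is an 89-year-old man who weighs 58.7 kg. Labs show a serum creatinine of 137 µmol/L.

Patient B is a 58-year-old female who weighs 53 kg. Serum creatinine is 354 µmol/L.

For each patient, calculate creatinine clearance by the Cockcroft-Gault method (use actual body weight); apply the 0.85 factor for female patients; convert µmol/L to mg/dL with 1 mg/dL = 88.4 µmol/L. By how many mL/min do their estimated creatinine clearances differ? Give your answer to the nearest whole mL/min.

Patient A: SCr = 137 / 88.4 = 1.55 mg/dL
Patient A: CrCl = (140 − 89) × 58.7 / (72 × 1.55) = 2993.7 / 111.60 ≈ 26.8 mL/min
Patient B: SCr = 354 / 88.4 = 4.005 mg/dL
Patient B: CrCl = (140 − 58) × 53 / (72 × 4.005) × 0.85 = 4346.0 / 288.36 × 0.85 ≈ 12.8 mL/min
|26.8 − 12.8| = 14.0 mL/min

14 mL/min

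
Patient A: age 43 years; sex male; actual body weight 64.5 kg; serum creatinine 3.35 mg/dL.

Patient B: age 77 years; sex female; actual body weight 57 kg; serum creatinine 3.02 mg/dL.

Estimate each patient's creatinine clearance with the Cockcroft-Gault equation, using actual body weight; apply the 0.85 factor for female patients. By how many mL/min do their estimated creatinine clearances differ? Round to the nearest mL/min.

Patient A: CrCl = (140 − 43) × 64.5 / (72 × 3.35) = 6256.5 / 241.20 ≈ 25.9 mL/min
Patient B: CrCl = (140 − 77) × 57 / (72 × 3.02) × 0.85 = 3591.0 / 217.44 × 0.85 ≈ 14.0 mL/min
|25.9 − 14.0| = 11.9 mL/min

12 mL/min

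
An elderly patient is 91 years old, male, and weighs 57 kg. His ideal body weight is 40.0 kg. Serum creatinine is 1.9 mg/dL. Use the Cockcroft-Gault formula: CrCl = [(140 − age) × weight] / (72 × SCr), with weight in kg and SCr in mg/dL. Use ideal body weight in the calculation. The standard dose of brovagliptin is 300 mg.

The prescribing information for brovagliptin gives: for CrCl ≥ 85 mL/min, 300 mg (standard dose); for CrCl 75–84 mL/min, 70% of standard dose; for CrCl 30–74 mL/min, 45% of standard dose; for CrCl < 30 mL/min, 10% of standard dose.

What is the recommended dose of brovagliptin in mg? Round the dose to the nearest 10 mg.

CrCl = (140 − 91) × 40 / (72 × 1.9) = 1960.0 / 136.80 ≈ 14.3 mL/min
CrCl ≈ 14 mL/min → bracket < 30 mL/min.
10% of 300 mg = 30 mg

30 mg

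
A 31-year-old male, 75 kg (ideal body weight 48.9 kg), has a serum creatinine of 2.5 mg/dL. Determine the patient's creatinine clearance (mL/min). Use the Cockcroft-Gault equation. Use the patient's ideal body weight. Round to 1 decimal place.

29.6 mL/min

CrCl = (140 − 31) × 48.9 / (72 × 2.5) = 5330.1 / 180.00 ≈ 29.6 mL/min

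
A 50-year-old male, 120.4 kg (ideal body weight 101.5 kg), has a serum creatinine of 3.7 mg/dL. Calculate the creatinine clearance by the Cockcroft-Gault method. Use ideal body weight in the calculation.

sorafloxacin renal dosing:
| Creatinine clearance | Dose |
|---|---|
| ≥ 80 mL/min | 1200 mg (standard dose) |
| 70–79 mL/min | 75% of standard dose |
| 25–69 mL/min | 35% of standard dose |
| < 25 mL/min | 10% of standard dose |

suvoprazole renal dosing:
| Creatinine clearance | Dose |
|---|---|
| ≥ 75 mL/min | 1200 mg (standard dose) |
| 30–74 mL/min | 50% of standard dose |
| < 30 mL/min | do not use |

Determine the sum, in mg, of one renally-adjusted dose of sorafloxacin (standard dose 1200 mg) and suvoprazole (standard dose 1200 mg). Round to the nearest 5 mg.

1020 mg

CrCl = (140 − 50) × 101.5 / (72 × 3.7) = 9135.0 / 266.40 ≈ 34.3 mL/min
CrCl ≈ 34 mL/min.
sorafloxacin: 25–69 mL/min → 35% of 1200 mg = 420 mg.
suvoprazole: 30–74 mL/min → 50% of 1200 mg = 600 mg.
Total = 420 + 600 = 1020 mg.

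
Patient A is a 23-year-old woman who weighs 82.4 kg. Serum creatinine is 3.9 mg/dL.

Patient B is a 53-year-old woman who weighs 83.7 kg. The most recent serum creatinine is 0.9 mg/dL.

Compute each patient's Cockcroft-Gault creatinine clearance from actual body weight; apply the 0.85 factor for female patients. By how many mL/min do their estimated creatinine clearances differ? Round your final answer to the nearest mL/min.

Patient A: CrCl = (140 − 23) × 82.4 / (72 × 3.9) × 0.85 = 9640.8 / 280.80 × 0.85 ≈ 29.2 mL/min
Patient B: CrCl = (140 − 53) × 83.7 / (72 × 0.9) × 0.85 = 7281.9 / 64.80 × 0.85 ≈ 95.5 mL/min
|29.2 − 95.5| = 66.3 mL/min

66 mL/min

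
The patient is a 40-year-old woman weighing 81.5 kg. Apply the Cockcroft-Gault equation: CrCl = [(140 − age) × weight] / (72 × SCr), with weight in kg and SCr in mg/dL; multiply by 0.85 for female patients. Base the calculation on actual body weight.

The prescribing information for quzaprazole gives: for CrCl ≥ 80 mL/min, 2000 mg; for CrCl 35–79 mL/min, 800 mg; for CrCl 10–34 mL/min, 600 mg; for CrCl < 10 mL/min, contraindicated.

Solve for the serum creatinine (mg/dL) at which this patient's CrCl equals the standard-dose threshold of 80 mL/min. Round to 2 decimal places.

Standard dose requires CrCl ≥ 80 mL/min.
Set (140 − 40) × 81.5 × 0.85 / (72 × SCr) = 80
SCr = (140 − 40) × 81.5 × 0.85 / (72 × 80) = 1.203 mg/dL

1.20 mg/dL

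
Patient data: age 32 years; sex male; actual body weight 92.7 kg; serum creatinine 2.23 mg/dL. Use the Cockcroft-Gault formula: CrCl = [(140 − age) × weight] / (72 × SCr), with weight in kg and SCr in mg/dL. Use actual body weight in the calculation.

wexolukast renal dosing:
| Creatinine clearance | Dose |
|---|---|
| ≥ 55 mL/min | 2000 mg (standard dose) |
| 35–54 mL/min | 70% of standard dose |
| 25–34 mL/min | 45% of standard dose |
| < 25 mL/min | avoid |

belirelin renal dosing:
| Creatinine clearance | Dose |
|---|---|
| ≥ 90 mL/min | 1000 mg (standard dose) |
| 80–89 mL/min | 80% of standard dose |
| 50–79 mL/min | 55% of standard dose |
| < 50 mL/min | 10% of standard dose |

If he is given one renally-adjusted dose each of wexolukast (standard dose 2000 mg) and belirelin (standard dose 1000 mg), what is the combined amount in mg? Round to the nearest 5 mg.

2550 mg

CrCl = (140 − 32) × 92.7 / (72 × 2.23) = 10011.6 / 160.56 ≈ 62.4 mL/min
CrCl ≈ 62 mL/min.
wexolukast: ≥ 55 mL/min → 100% of 2000 mg = 2000 mg.
belirelin: 50–79 mL/min → 55% of 1000 mg = 550 mg.
Total = 2000 + 550 = 2550 mg.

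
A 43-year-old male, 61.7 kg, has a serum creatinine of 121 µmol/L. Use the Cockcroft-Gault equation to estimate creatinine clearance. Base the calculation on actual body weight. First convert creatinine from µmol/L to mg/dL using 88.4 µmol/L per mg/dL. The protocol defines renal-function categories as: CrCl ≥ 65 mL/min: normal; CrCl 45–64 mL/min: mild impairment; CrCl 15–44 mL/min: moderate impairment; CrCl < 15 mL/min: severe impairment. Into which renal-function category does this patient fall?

mild impairment

SCr = 121 / 88.4 = 1.369 mg/dL
CrCl = (140 − 43) × 61.7 / (72 × 1.369) = 5984.9 / 98.57 ≈ 60.7 mL/min
61 mL/min falls in the 'mild impairment' range.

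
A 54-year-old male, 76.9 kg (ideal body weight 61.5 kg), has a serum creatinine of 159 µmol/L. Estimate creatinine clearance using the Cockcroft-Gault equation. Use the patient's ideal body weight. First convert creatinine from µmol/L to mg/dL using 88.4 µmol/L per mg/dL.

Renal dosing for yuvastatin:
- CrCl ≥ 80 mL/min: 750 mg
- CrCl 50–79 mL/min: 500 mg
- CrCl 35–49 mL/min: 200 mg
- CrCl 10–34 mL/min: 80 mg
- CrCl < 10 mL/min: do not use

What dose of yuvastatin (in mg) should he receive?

200 mg

SCr = 159 / 88.4 = 1.799 mg/dL
CrCl = (140 − 54) × 61.5 / (72 × 1.799) = 5289.0 / 129.53 ≈ 40.8 mL/min
CrCl ≈ 41 mL/min → bracket 35–49 mL/min.
Dose for this bracket: 200 mg.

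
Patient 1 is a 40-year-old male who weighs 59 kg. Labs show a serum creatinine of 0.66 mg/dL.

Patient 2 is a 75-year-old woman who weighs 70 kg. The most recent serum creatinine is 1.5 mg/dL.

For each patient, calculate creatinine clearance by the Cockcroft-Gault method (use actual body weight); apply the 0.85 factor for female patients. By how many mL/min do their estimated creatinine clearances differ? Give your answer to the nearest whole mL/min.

88 mL/min

Patient 1: CrCl = (140 − 40) × 59 / (72 × 0.66) = 5900.0 / 47.52 ≈ 124.2 mL/min
Patient 2: CrCl = (140 − 75) × 70 / (72 × 1.5) × 0.85 = 4550.0 / 108.00 × 0.85 ≈ 35.8 mL/min
|124.2 − 35.8| = 88.4 mL/min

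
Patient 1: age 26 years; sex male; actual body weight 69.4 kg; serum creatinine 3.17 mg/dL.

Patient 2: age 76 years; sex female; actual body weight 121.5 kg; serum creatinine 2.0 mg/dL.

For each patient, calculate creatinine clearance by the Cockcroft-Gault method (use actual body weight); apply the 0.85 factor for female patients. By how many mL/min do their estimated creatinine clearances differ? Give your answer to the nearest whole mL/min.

Patient 1: CrCl = (140 − 26) × 69.4 / (72 × 3.17) = 7911.6 / 228.24 ≈ 34.7 mL/min
Patient 2: CrCl = (140 − 76) × 121.5 / (72 × 2) × 0.85 = 7776.0 / 144.00 × 0.85 ≈ 45.9 mL/min
|34.7 − 45.9| = 11.2 mL/min

11 mL/min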